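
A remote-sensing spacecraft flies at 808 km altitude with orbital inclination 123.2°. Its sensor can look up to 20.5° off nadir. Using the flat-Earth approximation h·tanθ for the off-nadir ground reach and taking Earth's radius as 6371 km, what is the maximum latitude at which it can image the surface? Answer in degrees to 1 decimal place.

59.5°

Retrograde orbit: the ground track reaches ±(180° − i) = ±(180 − 123.2) = ±56.8°.
Sensor half-swath on the ground ≈ 808·tan(20.5°) = 302 km = 2.72° of latitude.
Maximum observable latitude ≈ 56.8 + 2.72 = 59.5°.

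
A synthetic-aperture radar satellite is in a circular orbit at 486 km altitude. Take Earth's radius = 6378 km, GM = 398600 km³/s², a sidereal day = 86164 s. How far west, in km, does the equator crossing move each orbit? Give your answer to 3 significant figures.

2630 km

Semi-major axis a = 6378 + 486 = 6864 km. Period T = 2π√(a³/μ) = 2π√(6864³/398600) = 5659.5 s = 94.32 min.
During one orbit Earth rotates (5659.5 / 86164) × 360° = 23.65°.
At the equator that is 23.65° × (2π·6378/360) km/° = 23.65 × 111.3 = 2632 km.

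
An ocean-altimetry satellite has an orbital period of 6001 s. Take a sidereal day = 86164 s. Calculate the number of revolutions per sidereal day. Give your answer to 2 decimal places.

14.36

Orbits per sidereal day = 86164 / 6001.0 = 14.358.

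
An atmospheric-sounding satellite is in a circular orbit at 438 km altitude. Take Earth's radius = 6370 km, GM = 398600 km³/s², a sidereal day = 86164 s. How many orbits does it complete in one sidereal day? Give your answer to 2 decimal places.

Semi-major axis a = 6370 + 438 = 6808 km. Period T = 2π√(a³/μ) = 2π√(6808³/398600) = 5590.4 s = 93.17 min.
Orbits per sidereal day = 86164 / 5590.4 = 15.413.

15.41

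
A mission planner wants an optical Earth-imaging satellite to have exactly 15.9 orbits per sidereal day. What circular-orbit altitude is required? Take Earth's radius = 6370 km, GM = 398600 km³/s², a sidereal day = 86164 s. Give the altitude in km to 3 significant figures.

298 km

Required period T = 86164 / 15.9 = 5419.1 s.
From T = 2π√(a³/μ): a = (μ T²/4π²)^(1/3) = (398600 × 5419.1² / 4π²)^(1/3) = 6668 km.
Altitude h = a − R = 6668 − 6370 = 298 km.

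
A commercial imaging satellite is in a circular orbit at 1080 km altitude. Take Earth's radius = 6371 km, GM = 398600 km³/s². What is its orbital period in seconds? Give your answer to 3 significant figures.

Semi-major axis a = 6371 + 1080 = 7451 km. Period T = 2π√(a³/μ) = 2π√(7451³/398600) = 6400.8 s = 106.68 min.

6400 seconds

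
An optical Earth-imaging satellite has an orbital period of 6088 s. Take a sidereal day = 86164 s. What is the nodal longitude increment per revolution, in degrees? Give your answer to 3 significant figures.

25.4°

During one orbit Earth rotates (6088.0 / 86164) × 360° = 25.44°.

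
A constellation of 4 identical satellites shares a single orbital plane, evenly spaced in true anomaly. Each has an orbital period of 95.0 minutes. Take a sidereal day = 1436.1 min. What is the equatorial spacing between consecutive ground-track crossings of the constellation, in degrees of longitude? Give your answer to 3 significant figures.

5.95°

T = 95.0 min = 5700.0 s.
Single-satellite node shift = (5700.0/86166) × 360° = 23.81°.
With 4 satellites evenly phased, successive equator crossings are 23.81/4 = 5.954° apart.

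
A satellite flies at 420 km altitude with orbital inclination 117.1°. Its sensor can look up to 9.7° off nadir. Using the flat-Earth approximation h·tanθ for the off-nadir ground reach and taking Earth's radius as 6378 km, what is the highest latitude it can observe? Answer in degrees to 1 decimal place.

63.5°

Retrograde orbit: the ground track reaches ±(180° − i) = ±(180 − 117.1) = ±62.9°.
Sensor half-swath on the ground ≈ 420·tan(9.7°) = 72 km = 0.64° of latitude.
Maximum observable latitude ≈ 62.9 + 0.64 = 63.5°.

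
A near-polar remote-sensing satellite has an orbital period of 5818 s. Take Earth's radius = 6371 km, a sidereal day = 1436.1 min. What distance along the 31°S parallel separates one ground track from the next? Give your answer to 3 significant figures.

Node shift per orbit = (5818.0/86166) × 360° = 24.31°.
Equatorial spacing = 24.31 × 111.2 km/° = 2703 km.
At 31° latitude, spacing = 2703 × cos(31°) = 2317 km.

2320 km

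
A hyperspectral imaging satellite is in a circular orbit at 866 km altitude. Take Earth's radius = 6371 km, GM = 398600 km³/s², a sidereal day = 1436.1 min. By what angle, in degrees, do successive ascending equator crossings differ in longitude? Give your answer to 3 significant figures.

Semi-major axis a = 6371 + 866 = 7237 km. Period T = 2π√(a³/μ) = 2π√(7237³/398600) = 6127.0 s = 102.12 min.
During one orbit Earth rotates (6127.0 / 86166) × 360° = 25.60°.

25.6°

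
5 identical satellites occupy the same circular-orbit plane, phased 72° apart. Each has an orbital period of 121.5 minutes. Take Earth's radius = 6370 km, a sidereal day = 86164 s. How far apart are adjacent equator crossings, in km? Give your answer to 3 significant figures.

T = 121.5 min = 7290.0 s.
Single-satellite node shift = (7290.0/86164) × 360° = 30.46°.
With 5 satellites evenly phased, successive equator crossings are 30.46/5 = 6.092° apart.
That is 6.092 × 111.2 = 677 km at the equator.

677 km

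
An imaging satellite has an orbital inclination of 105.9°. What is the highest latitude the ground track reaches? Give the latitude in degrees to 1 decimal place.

74.1°

Retrograde orbit: the ground track reaches ±(180° − i) = ±(180 − 105.9) = ±74.1°.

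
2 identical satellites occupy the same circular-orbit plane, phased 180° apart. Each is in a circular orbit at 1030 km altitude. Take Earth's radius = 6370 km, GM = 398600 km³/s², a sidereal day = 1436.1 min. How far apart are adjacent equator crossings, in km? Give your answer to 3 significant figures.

1470 km

Semi-major axis a = 6370 + 1030 = 7400 km. Period T = 2π√(a³/μ) = 2π√(7400³/398600) = 6335.2 s = 105.59 min.
Single-satellite node shift = (6335.2/86166) × 360° = 26.47°.
With 2 satellites evenly phased, successive equator crossings are 26.47/2 = 13.234° apart.
That is 13.234 × 111.2 = 1471 km at the equator.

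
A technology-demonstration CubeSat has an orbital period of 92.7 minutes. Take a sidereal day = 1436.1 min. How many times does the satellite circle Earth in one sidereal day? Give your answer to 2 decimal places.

T = 92.7 min = 5562.0 s.
Orbits per sidereal day = 86166 / 5562.0 = 15.492.

15.49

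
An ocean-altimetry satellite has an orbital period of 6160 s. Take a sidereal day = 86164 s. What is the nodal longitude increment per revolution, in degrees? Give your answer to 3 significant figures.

25.7°

During one orbit Earth rotates (6160.0 / 86164) × 360° = 25.74°.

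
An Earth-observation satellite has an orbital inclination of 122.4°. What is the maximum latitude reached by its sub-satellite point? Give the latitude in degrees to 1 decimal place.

Retrograde orbit: the ground track reaches ±(180° − i) = ±(180 − 122.4) = ±57.6°.

57.6°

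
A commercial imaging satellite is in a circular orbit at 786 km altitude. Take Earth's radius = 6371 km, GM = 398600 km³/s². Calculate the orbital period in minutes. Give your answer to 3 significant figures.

Semi-major axis a = 6371 + 786 = 7157 km. Period T = 2π√(a³/μ) = 2π√(7157³/398600) = 6025.7 s = 100.43 min.

100 min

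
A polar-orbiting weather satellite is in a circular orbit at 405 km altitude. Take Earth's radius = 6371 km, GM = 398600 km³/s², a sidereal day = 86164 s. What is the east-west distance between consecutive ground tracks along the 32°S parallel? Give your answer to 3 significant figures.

2190 km

Semi-major axis a = 6371 + 405 = 6776 km. Period T = 2π√(a³/μ) = 2π√(6776³/398600) = 5551.0 s = 92.52 min.
Node shift per orbit = (5551.0/86164) × 360° = 23.19°.
Equatorial spacing = 23.19 × 111.2 km/° = 2579 km.
At 32° latitude, spacing = 2579 × cos(32°) = 2187 km.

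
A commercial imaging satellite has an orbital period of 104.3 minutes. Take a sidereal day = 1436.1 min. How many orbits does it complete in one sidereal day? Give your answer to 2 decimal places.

T = 104.3 min = 6258.0 s.
Orbits per sidereal day = 86166 / 6258.0 = 13.769.

13.77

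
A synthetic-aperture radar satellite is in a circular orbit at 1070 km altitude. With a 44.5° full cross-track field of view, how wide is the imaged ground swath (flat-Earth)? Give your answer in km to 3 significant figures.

875 km

Half-angle = 44.5°/2 = 22.25°.
Swath width ≈ 2h·tan(θ/2) = 2 × 1070 × tan(22.25°) = 875.5 km.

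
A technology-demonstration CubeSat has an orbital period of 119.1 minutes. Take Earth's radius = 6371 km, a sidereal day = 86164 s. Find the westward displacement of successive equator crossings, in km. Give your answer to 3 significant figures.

T = 119.1 min = 7146.0 s.
During one orbit Earth rotates (7146.0 / 86164) × 360° = 29.86°.
At the equator that is 29.86° × (2π·6371/360) km/° = 29.86 × 111.2 = 3320 km.

3320 km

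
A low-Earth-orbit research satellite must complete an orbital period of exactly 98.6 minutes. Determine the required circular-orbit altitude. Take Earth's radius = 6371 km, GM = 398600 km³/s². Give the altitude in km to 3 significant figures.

T = 98.6 min = 5916.0 s.
From T = 2π√(a³/μ): a = (μ T²/4π²)^(1/3) = (398600 × 5916.0² / 4π²)^(1/3) = 7070 km.
Altitude h = a − R = 7070 − 6371 = 699 km.

699 km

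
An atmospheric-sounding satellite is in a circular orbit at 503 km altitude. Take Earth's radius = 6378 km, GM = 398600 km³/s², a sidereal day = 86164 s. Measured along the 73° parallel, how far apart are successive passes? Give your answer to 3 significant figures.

Semi-major axis a = 6378 + 503 = 6881 km. Period T = 2π√(a³/μ) = 2π√(6881³/398600) = 5680.5 s = 94.68 min.
Node shift per orbit = (5680.5/86164) × 360° = 23.73°.
Equatorial spacing = 23.73 × 111.3 km/° = 2642 km.
At 73° latitude, spacing = 2642 × cos(73°) = 772 km.

772 km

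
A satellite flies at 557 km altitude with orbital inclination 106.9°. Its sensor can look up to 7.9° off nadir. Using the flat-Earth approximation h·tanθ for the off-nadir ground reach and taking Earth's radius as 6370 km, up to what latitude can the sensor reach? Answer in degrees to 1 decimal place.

Retrograde orbit: the ground track reaches ±(180° − i) = ±(180 − 106.9) = ±73.1°.
Sensor half-swath on the ground ≈ 557·tan(7.9°) = 77 km = 0.70° of latitude.
Maximum observable latitude ≈ 73.1 + 0.70 = 73.8°.

73.8°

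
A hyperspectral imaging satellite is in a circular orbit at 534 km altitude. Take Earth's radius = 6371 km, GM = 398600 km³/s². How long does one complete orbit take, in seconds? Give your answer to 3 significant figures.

Semi-major axis a = 6371 + 534 = 6905 km. Period T = 2π√(a³/μ) = 2π√(6905³/398600) = 5710.3 s = 95.17 min.

5710 seconds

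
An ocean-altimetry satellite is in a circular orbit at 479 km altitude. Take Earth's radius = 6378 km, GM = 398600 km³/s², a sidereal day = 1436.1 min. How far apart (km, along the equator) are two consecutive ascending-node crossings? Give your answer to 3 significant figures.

Semi-major axis a = 6378 + 479 = 6857 km. Period T = 2π√(a³/μ) = 2π√(6857³/398600) = 5650.8 s = 94.18 min.
During one orbit Earth rotates (5650.8 / 86166) × 360° = 23.61°.
At the equator that is 23.61° × (2π·6378/360) km/° = 23.61 × 111.3 = 2628 km.

2630 km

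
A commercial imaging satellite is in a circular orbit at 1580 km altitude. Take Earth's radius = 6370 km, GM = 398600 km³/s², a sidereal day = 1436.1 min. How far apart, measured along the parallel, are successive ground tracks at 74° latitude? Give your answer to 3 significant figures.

Semi-major axis a = 6370 + 1580 = 7950 km. Period T = 2π√(a³/μ) = 2π√(7950³/398600) = 7054.4 s = 117.57 min.
Node shift per orbit = (7054.4/86166) × 360° = 29.47°.
Equatorial spacing = 29.47 × 111.2 km/° = 3277 km.
At 74° latitude, spacing = 3277 × cos(74°) = 903 km.

903 km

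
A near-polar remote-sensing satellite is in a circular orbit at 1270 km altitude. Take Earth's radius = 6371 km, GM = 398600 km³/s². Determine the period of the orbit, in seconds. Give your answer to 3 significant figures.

6650 seconds

Semi-major axis a = 6371 + 1270 = 7641 km. Period T = 2π√(a³/μ) = 2π√(7641³/398600) = 6647.2 s = 110.79 min.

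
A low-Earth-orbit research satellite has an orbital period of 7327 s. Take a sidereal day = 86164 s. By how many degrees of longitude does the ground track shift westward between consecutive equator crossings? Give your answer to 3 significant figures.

During one orbit Earth rotates (7327.0 / 86164) × 360° = 30.61°.

30.6°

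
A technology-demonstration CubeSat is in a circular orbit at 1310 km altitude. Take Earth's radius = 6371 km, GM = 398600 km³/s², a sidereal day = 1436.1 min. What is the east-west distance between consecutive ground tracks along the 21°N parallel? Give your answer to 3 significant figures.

Semi-major axis a = 6371 + 1310 = 7681 km. Period T = 2π√(a³/μ) = 2π√(7681³/398600) = 6699.4 s = 111.66 min.
Node shift per orbit = (6699.4/86166) × 360° = 27.99°.
Equatorial spacing = 27.99 × 111.2 km/° = 3112 km.
At 21° latitude, spacing = 3112 × cos(21°) = 2906 km.

2910 km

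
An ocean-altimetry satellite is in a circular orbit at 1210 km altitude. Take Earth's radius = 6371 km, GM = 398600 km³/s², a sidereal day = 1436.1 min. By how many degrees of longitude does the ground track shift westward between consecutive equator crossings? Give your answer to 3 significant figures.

Semi-major axis a = 6371 + 1210 = 7581 km. Period T = 2π√(a³/μ) = 2π√(7581³/398600) = 6569.0 s = 109.48 min.
During one orbit Earth rotates (6569.0 / 86166) × 360° = 27.45°.

27.4°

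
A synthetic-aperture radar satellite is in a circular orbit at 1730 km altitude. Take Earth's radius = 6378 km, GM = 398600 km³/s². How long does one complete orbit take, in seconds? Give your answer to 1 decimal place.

Semi-major axis a = 6378 + 1730 = 8108 km. Period T = 2π√(a³/μ) = 2π√(8108³/398600) = 7265.8 s = 121.10 min.

7265.8 seconds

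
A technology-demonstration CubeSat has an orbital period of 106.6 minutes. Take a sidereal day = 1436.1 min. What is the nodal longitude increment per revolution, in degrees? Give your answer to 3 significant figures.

T = 106.6 min = 6396.0 s.
During one orbit Earth rotates (6396.0 / 86166) × 360° = 26.72°.

26.7°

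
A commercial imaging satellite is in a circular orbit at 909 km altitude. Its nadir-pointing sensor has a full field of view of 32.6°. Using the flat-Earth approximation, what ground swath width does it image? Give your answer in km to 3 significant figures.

Half-angle = 32.6°/2 = 16.3°.
Swath width ≈ 2h·tan(θ/2) = 2 × 909 × tan(16.3°) = 531.6 km.

532 km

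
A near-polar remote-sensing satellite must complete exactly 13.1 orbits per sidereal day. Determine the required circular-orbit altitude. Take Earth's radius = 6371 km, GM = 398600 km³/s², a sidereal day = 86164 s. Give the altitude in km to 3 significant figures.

Required period T = 86164 / 13.1 = 6577.4 s.
From T = 2π√(a³/μ): a = (μ T²/4π²)^(1/3) = (398600 × 6577.4² / 4π²)^(1/3) = 7587 km.
Altitude h = a − R = 7587 − 6371 = 1216 km.

1220 km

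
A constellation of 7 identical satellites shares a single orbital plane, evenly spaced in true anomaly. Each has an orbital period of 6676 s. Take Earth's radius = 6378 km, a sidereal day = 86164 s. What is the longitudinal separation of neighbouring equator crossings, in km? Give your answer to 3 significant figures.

444 km

Single-satellite node shift = (6676.0/86164) × 360° = 27.89°.
With 7 satellites evenly phased, successive equator crossings are 27.89/7 = 3.985° apart.
That is 3.985 × 111.3 = 444 km at the equator.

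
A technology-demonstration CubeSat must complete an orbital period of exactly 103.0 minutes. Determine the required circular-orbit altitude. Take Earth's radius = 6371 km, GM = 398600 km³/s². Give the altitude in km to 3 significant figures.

T = 103.0 min = 6180.0 s.
From T = 2π√(a³/μ): a = (μ T²/4π²)^(1/3) = (398600 × 6180.0² / 4π²)^(1/3) = 7279 km.
Altitude h = a − R = 7279 − 6371 = 908 km.

908 km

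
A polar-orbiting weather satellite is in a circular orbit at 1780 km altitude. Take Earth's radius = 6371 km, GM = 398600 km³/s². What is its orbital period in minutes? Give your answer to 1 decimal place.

122.1 min

Semi-major axis a = 6371 + 1780 = 8151 km. Period T = 2π√(a³/μ) = 2π√(8151³/398600) = 7323.6 s = 122.06 min.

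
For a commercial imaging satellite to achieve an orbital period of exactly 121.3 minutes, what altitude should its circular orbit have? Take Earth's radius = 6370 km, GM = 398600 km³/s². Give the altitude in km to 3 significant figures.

T = 121.3 min = 7278.0 s.
From T = 2π√(a³/μ): a = (μ T²/4π²)^(1/3) = (398600 × 7278.0² / 4π²)^(1/3) = 8117 km.
Altitude h = a − R = 8117 − 6370 = 1747 km.

1750 km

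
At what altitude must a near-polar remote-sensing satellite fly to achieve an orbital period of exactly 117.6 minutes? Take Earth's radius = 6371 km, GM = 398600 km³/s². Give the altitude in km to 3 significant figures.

T = 117.6 min = 7056.0 s.
From T = 2π√(a³/μ): a = (μ T²/4π²)^(1/3) = (398600 × 7056.0² / 4π²)^(1/3) = 7951 km.
Altitude h = a − R = 7951 − 6371 = 1580 km.

1580 km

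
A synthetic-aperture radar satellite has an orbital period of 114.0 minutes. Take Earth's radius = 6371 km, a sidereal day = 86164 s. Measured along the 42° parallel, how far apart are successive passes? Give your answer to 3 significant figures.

T = 114.0 min = 6840.0 s.
Node shift per orbit = (6840.0/86164) × 360° = 28.58°.
Equatorial spacing = 28.58 × 111.2 km/° = 3178 km.
At 42° latitude, spacing = 3178 × cos(42°) = 2362 km.

2360 km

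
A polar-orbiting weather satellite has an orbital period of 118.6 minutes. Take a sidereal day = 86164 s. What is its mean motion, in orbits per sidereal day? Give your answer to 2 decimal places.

12.11

T = 118.6 min = 7116.0 s.
Orbits per sidereal day = 86164 / 7116.0 = 12.108.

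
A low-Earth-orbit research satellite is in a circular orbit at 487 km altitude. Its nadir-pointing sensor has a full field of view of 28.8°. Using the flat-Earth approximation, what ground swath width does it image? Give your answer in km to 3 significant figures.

Half-angle = 28.8°/2 = 14.4°.
Swath width ≈ 2h·tan(θ/2) = 2 × 487 × tan(14.4°) = 250.1 km.

250 km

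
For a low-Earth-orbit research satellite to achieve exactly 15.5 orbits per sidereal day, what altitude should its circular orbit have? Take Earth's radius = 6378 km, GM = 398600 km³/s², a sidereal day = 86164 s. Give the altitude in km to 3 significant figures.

404 km

Required period T = 86164 / 15.5 = 5559.0 s.
From T = 2π√(a³/μ): a = (μ T²/4π²)^(1/3) = (398600 × 5559.0² / 4π²)^(1/3) = 6782 km.
Altitude h = a − R = 6782 − 6378 = 404 km.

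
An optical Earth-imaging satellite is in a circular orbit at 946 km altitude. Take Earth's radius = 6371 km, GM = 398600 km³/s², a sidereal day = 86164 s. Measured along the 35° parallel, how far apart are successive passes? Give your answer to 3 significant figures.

2370 km

Semi-major axis a = 6371 + 946 = 7317 km. Period T = 2π√(a³/μ) = 2π√(7317³/398600) = 6228.9 s = 103.81 min.
Node shift per orbit = (6228.9/86164) × 360° = 26.02°.
Equatorial spacing = 26.02 × 111.2 km/° = 2894 km.
At 35° latitude, spacing = 2894 × cos(35°) = 2370 km.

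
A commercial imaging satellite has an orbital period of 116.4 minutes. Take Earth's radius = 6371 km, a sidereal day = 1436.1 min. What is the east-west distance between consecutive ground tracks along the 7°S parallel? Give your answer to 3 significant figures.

T = 116.4 min = 6984.0 s.
Node shift per orbit = (6984.0/86166) × 360° = 29.18°.
Equatorial spacing = 29.18 × 111.2 km/° = 3245 km.
At 7° latitude, spacing = 3245 × cos(7°) = 3220 km.

3220 km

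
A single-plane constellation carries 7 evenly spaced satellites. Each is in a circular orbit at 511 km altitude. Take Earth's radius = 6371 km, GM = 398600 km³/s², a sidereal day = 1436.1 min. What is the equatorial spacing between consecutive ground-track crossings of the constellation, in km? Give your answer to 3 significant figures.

377 km

Semi-major axis a = 6371 + 511 = 6882 km. Period T = 2π√(a³/μ) = 2π√(6882³/398600) = 5681.8 s = 94.70 min.
Single-satellite node shift = (5681.8/86166) × 360° = 23.74°.
With 7 satellites evenly phased, successive equator crossings are 23.74/7 = 3.391° apart.
That is 3.391 × 111.2 = 377 km at the equator.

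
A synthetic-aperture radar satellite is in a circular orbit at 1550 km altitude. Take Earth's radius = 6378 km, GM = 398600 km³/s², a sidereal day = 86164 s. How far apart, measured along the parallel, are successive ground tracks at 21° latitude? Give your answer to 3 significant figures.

Semi-major axis a = 6378 + 1550 = 7928 km. Period T = 2π√(a³/μ) = 2π√(7928³/398600) = 7025.2 s = 117.09 min.
Node shift per orbit = (7025.2/86164) × 360° = 29.35°.
Equatorial spacing = 29.35 × 111.3 km/° = 3267 km.
At 21° latitude, spacing = 3267 × cos(21°) = 3050 km.

3050 km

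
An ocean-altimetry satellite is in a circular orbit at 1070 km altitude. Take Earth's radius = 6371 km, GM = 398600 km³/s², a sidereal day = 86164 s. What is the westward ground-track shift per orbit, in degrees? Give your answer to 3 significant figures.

Semi-major axis a = 6371 + 1070 = 7441 km. Period T = 2π√(a³/μ) = 2π√(7441³/398600) = 6387.9 s = 106.47 min.
During one orbit Earth rotates (6387.9 / 86164) × 360° = 26.69°.

26.7°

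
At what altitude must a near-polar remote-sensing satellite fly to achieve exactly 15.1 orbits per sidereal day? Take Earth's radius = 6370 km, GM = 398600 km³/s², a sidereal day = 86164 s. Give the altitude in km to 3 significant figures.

Required period T = 86164 / 15.1 = 5706.2 s.
From T = 2π√(a³/μ): a = (μ T²/4π²)^(1/3) = (398600 × 5706.2² / 4π²)^(1/3) = 6902 km.
Altitude h = a − R = 6902 − 6370 = 532 km.

532 km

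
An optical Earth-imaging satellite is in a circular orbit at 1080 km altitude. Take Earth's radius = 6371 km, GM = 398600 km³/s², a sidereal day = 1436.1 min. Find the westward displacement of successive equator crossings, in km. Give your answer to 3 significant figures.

2970 km

Semi-major axis a = 6371 + 1080 = 7451 km. Period T = 2π√(a³/μ) = 2π√(7451³/398600) = 6400.8 s = 106.68 min.
During one orbit Earth rotates (6400.8 / 86166) × 360° = 26.74°.
At the equator that is 26.74° × (2π·6371/360) km/° = 26.74 × 111.2 = 2974 km.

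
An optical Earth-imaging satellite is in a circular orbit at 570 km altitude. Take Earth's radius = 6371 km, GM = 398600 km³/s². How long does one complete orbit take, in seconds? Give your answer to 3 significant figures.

5750 seconds

Semi-major axis a = 6371 + 570 = 6941 km. Period T = 2π√(a³/μ) = 2π√(6941³/398600) = 5755.0 s = 95.92 min.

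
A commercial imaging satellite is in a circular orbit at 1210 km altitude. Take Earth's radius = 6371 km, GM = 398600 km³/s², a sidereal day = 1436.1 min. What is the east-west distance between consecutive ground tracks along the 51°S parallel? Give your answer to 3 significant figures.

1920 km

Semi-major axis a = 6371 + 1210 = 7581 km. Period T = 2π√(a³/μ) = 2π√(7581³/398600) = 6569.0 s = 109.48 min.
Node shift per orbit = (6569.0/86166) × 360° = 27.45°.
Equatorial spacing = 27.45 × 111.2 km/° = 3052 km.
At 51° latitude, spacing = 3052 × cos(51°) = 1921 km.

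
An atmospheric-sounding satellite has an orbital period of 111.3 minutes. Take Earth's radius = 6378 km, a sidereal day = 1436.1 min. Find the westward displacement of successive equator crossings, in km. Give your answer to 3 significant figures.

3110 km

T = 111.3 min = 6678.0 s.
During one orbit Earth rotates (6678.0 / 86166) × 360° = 27.90°.
At the equator that is 27.90° × (2π·6378/360) km/° = 27.90 × 111.3 = 3106 km.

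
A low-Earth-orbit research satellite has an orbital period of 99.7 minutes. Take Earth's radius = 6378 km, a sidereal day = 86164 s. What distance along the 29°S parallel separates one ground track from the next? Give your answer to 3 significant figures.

T = 99.7 min = 5982.0 s.
Node shift per orbit = (5982.0/86164) × 360° = 24.99°.
Equatorial spacing = 24.99 × 111.3 km/° = 2782 km.
At 29° latitude, spacing = 2782 × cos(29°) = 2433 km.

2430 km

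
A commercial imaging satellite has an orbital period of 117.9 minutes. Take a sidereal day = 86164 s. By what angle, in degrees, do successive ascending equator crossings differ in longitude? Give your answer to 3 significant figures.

29.6°

T = 117.9 min = 7074.0 s.
During one orbit Earth rotates (7074.0 / 86164) × 360° = 29.56°.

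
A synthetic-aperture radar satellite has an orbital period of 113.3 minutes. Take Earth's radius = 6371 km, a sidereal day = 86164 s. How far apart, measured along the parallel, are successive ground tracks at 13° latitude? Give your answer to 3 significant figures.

T = 113.3 min = 6798.0 s.
Node shift per orbit = (6798.0/86164) × 360° = 28.40°.
Equatorial spacing = 28.40 × 111.2 km/° = 3158 km.
At 13° latitude, spacing = 3158 × cos(13°) = 3077 km.

3080 km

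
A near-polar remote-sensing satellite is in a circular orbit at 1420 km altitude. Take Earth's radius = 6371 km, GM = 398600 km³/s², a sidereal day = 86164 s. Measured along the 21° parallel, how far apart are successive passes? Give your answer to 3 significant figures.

2970 km

Semi-major axis a = 6371 + 1420 = 7791 km. Period T = 2π√(a³/μ) = 2π√(7791³/398600) = 6843.9 s = 114.06 min.
Node shift per orbit = (6843.9/86164) × 360° = 28.59°.
Equatorial spacing = 28.59 × 111.2 km/° = 3180 km.
At 21° latitude, spacing = 3180 × cos(21°) = 2968 km.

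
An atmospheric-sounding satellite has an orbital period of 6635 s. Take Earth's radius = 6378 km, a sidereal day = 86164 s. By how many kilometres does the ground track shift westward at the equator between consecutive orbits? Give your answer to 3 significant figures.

During one orbit Earth rotates (6635.0 / 86164) × 360° = 27.72°.
At the equator that is 27.72° × (2π·6378/360) km/° = 27.72 × 111.3 = 3086 km.

3090 km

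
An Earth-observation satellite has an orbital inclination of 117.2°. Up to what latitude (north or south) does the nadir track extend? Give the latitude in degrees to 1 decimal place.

62.8°

Retrograde orbit: the ground track reaches ±(180° − i) = ±(180 − 117.2) = ±62.8°.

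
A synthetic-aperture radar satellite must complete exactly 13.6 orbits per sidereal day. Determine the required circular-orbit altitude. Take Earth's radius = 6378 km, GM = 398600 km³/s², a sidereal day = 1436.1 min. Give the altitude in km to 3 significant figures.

1020 km

Required period T = 86166 / 13.6 = 6335.7 s.
From T = 2π√(a³/μ): a = (μ T²/4π²)^(1/3) = (398600 × 6335.7² / 4π²)^(1/3) = 7400 km.
Altitude h = a − R = 7400 − 6378 = 1022 km.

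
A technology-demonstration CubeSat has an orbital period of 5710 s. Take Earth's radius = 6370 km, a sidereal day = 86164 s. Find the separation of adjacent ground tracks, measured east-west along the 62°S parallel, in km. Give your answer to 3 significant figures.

Node shift per orbit = (5710.0/86164) × 360° = 23.86°.
Equatorial spacing = 23.86 × 111.2 km/° = 2652 km.
At 62° latitude, spacing = 2652 × cos(62°) = 1245 km.

1250 km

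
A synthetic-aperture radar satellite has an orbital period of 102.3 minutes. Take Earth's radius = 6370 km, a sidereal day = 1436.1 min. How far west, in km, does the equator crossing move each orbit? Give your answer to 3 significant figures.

2850 km

T = 102.3 min = 6138.0 s.
During one orbit Earth rotates (6138.0 / 86166) × 360° = 25.64°.
At the equator that is 25.64° × (2π·6370/360) km/° = 25.64 × 111.2 = 2851 km.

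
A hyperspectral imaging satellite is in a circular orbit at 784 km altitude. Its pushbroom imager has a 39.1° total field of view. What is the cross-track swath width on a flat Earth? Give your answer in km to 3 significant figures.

Half-angle = 39.1°/2 = 19.55°.
Swath width ≈ 2h·tan(θ/2) = 2 × 784 × tan(19.55°) = 556.8 km.

557 km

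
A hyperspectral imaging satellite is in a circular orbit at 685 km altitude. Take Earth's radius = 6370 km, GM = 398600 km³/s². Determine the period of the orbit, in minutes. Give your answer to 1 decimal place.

98.3 min

Semi-major axis a = 6370 + 685 = 7055 km. Period T = 2π√(a³/μ) = 2π√(7055³/398600) = 5897.3 s = 98.29 min.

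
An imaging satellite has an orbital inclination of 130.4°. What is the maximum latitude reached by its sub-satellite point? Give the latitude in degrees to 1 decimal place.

Retrograde orbit: the ground track reaches ±(180° − i) = ±(180 − 130.4) = ±49.6°.

49.6°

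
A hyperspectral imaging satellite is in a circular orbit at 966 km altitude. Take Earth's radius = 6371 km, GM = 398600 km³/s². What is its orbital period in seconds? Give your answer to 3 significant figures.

6250 seconds

Semi-major axis a = 6371 + 966 = 7337 km. Period T = 2π√(a³/μ) = 2π√(7337³/398600) = 6254.4 s = 104.24 min.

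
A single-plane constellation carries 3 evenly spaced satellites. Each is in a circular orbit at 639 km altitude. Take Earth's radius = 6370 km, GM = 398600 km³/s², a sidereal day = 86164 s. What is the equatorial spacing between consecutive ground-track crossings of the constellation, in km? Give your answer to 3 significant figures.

904 km

Semi-major axis a = 6370 + 639 = 7009 km. Period T = 2π√(a³/μ) = 2π√(7009³/398600) = 5839.8 s = 97.33 min.
Single-satellite node shift = (5839.8/86164) × 360° = 24.40°.
With 3 satellites evenly phased, successive equator crossings are 24.40/3 = 8.133° apart.
That is 8.133 × 111.2 = 904 km at the equator.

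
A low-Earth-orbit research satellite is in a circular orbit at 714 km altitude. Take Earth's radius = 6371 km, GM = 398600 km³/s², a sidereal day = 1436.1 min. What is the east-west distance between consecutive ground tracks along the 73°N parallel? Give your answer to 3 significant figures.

Semi-major axis a = 6371 + 714 = 7085 km. Period T = 2π√(a³/μ) = 2π√(7085³/398600) = 5935.0 s = 98.92 min.
Node shift per orbit = (5935.0/86166) × 360° = 24.80°.
Equatorial spacing = 24.80 × 111.2 km/° = 2757 km.
At 73° latitude, spacing = 2757 × cos(73°) = 806 km.

806 km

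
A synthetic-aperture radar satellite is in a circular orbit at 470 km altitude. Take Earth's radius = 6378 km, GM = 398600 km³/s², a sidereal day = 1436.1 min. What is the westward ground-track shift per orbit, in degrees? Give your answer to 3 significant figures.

Semi-major axis a = 6378 + 470 = 6848 km. Period T = 2π√(a³/μ) = 2π√(6848³/398600) = 5639.7 s = 94.00 min.
During one orbit Earth rotates (5639.7 / 86166) × 360° = 23.56°.

23.6°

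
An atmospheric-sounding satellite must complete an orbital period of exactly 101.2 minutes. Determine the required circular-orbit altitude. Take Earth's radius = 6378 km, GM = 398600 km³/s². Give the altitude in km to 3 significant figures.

T = 101.2 min = 6072.0 s.
From T = 2π√(a³/μ): a = (μ T²/4π²)^(1/3) = (398600 × 6072.0² / 4π²)^(1/3) = 7194 km.
Altitude h = a − R = 7194 − 6378 = 816 km.

816 km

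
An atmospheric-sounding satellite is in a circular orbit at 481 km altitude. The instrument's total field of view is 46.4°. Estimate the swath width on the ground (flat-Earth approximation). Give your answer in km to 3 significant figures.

412 km

Half-angle = 46.4°/2 = 23.2°.
Swath width ≈ 2h·tan(θ/2) = 2 × 481 × tan(23.2°) = 412.3 km.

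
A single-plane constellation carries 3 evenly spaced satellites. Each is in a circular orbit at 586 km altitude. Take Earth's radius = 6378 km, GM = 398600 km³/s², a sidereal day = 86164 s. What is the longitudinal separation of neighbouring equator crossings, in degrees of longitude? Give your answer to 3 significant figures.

8.05°

Semi-major axis a = 6378 + 586 = 6964 km. Period T = 2π√(a³/μ) = 2π√(6964³/398600) = 5783.6 s = 96.39 min.
Single-satellite node shift = (5783.6/86164) × 360° = 24.16°.
With 3 satellites evenly phased, successive equator crossings are 24.16/3 = 8.055° apart.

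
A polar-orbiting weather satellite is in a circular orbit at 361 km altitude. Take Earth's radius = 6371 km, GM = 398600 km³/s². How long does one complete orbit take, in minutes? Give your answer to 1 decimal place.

91.6 min

Semi-major axis a = 6371 + 361 = 6732 km. Period T = 2π√(a³/μ) = 2π√(6732³/398600) = 5497.0 s = 91.62 min.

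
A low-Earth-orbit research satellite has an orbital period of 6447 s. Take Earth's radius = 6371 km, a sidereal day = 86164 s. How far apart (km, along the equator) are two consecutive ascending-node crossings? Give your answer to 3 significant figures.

During one orbit Earth rotates (6447.0 / 86164) × 360° = 26.94°.
At the equator that is 26.94° × (2π·6371/360) km/° = 26.94 × 111.2 = 2995 km.

3000 km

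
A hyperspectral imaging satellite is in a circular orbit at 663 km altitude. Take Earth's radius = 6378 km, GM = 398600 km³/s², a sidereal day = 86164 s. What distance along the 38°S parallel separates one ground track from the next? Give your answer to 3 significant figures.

2150 km

Semi-major axis a = 6378 + 663 = 7041 km. Period T = 2π√(a³/μ) = 2π√(7041³/398600) = 5879.8 s = 98.00 min.
Node shift per orbit = (5879.8/86164) × 360° = 24.57°.
Equatorial spacing = 24.57 × 111.3 km/° = 2735 km.
At 38° latitude, spacing = 2735 × cos(38°) = 2155 km.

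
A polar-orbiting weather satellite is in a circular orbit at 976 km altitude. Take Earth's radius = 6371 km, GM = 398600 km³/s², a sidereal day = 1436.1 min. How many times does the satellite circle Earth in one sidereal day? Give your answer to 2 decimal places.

13.75

Semi-major axis a = 6371 + 976 = 7347 km. Period T = 2π√(a³/μ) = 2π√(7347³/398600) = 6267.2 s = 104.45 min.
Orbits per sidereal day = 86166 / 6267.2 = 13.749.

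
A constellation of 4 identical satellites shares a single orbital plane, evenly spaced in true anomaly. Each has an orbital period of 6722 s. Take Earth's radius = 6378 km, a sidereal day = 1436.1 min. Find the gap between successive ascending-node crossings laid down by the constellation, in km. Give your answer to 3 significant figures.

782 km

Single-satellite node shift = (6722.0/86166) × 360° = 28.08°.
With 4 satellites evenly phased, successive equator crossings are 28.08/4 = 7.021° apart.
That is 7.021 × 111.3 = 782 km at the equator.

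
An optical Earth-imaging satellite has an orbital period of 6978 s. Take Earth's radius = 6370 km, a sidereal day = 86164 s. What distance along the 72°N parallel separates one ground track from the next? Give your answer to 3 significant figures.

1000 km

Node shift per orbit = (6978.0/86164) × 360° = 29.15°.
Equatorial spacing = 29.15 × 111.2 km/° = 3241 km.
At 72° latitude, spacing = 3241 × cos(72°) = 1002 km.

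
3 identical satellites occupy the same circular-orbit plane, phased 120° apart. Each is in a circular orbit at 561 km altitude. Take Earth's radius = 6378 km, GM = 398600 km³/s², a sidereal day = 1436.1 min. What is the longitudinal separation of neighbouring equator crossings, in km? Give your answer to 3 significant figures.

Semi-major axis a = 6378 + 561 = 6939 km. Period T = 2π√(a³/μ) = 2π√(6939³/398600) = 5752.5 s = 95.87 min.
Single-satellite node shift = (5752.5/86166) × 360° = 24.03°.
With 3 satellites evenly phased, successive equator crossings are 24.03/3 = 8.011° apart.
That is 8.011 × 111.3 = 892 km at the equator.

892 km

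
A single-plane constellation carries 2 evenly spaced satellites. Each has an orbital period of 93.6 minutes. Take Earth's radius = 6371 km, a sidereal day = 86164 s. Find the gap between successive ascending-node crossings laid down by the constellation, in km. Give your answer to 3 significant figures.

T = 93.6 min = 5616.0 s.
Single-satellite node shift = (5616.0/86164) × 360° = 23.46°.
With 2 satellites evenly phased, successive equator crossings are 23.46/2 = 11.732° apart.
That is 11.732 × 111.2 = 1305 km at the equator.

1300 km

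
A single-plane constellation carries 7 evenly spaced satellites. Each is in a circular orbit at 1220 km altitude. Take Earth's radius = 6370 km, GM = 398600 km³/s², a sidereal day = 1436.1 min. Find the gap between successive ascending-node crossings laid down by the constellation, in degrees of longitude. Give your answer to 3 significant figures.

3.93°

Semi-major axis a = 6370 + 1220 = 7590 km. Period T = 2π√(a³/μ) = 2π√(7590³/398600) = 6580.7 s = 109.68 min.
Single-satellite node shift = (6580.7/86166) × 360° = 27.49°.
With 7 satellites evenly phased, successive equator crossings are 27.49/7 = 3.928° apart.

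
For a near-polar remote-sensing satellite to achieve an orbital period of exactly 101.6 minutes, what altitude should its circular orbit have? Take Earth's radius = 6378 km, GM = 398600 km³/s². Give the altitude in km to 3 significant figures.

835 km

T = 101.6 min = 6096.0 s.
From T = 2π√(a³/μ): a = (μ T²/4π²)^(1/3) = (398600 × 6096.0² / 4π²)^(1/3) = 7213 km.
Altitude h = a − R = 7213 − 6378 = 835 km.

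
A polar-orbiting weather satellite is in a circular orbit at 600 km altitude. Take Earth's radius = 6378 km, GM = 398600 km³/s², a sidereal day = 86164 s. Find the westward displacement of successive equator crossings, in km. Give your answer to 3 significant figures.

2700 km

Semi-major axis a = 6378 + 600 = 6978 km. Period T = 2π√(a³/μ) = 2π√(6978³/398600) = 5801.1 s = 96.68 min.
During one orbit Earth rotates (5801.1 / 86164) × 360° = 24.24°.
At the equator that is 24.24° × (2π·6378/360) km/° = 24.24 × 111.3 = 2698 km.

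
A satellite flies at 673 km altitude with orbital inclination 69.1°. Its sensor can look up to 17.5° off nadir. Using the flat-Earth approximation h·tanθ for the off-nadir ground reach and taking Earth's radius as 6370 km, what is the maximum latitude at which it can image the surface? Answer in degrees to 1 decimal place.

71.0°

For a prograde orbit the ground track reaches latitude ±i = ±69.1°.
Sensor half-swath on the ground ≈ 673·tan(17.5°) = 212 km = 1.91° of latitude.
Maximum observable latitude ≈ 69.1 + 1.91 = 71.0°.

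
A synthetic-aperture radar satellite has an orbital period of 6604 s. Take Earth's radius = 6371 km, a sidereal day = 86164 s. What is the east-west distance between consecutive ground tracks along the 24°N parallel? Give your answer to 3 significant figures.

Node shift per orbit = (6604.0/86164) × 360° = 27.59°.
Equatorial spacing = 27.59 × 111.2 km/° = 3068 km.
At 24° latitude, spacing = 3068 × cos(24°) = 2803 km.

2800 km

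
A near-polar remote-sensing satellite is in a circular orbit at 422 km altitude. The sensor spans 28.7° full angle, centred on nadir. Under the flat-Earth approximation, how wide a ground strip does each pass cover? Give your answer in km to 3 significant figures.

216 km

Half-angle = 28.7°/2 = 14.35°.
Swath width ≈ 2h·tan(θ/2) = 2 × 422 × tan(14.35°) = 215.9 km.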